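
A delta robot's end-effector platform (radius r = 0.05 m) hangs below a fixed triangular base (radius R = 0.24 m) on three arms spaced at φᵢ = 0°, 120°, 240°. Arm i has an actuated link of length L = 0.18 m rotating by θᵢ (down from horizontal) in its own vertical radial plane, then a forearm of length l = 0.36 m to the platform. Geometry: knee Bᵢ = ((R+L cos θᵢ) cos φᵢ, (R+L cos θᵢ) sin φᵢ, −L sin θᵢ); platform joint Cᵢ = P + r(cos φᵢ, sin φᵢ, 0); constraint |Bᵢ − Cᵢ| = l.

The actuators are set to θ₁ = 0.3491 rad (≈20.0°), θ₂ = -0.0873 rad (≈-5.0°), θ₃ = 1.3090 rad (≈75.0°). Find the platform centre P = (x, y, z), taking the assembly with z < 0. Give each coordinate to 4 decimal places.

S1 = (0.3591·cos0.0°, 0.3591·sin0.0°, -0.0616) = (0.3591, 0.0000, -0.0616)
S2 = (0.3693·cos120.0°, 0.3693·sin120.0°, 0.0157) = (-0.1847, 0.3198, 0.0157)
φ3=240.0°: virtual centre (-0.1183, -0.2049, -0.1739), radius l
|S₂|²−|S₁|² = 0.0039;  |S₃|²−|S₁|² = -0.0466
linear system: -1.0876x+0.6397y = 0.0039−0.1545z; -0.9549x+-0.4098y = -0.0466−-0.2246z
Cramer: x(z) = 0.0267-0.0760z;  y(z) = 0.0514-0.3709z
into |P−S₁|² = l²: 1.1433z² + 0.1356z + -0.0126 = 0;  Δ = 0.0762;  z = -0.1800 or 0.0614 → z<0 root = -0.1800
x = 0.0404, y = 0.1182

(0.0404, 0.1182, -0.1800)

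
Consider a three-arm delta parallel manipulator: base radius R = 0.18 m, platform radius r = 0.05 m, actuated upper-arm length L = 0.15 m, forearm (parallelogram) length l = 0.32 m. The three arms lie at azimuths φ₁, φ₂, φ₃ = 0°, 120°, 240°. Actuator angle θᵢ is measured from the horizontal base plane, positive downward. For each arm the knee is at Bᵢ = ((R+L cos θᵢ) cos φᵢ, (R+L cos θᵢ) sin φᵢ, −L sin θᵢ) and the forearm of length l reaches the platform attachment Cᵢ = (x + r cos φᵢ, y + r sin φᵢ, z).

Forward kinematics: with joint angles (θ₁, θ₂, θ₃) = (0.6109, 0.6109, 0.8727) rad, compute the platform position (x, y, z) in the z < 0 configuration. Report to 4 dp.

O1 = (0.2529·cos0.0°, 0.2529·sin0.0°, -0.0860) = (0.2529, 0.0000, -0.0860)
arm 2 at φ=120.0°: ρ2 = 0.2529;  O2 = (-0.1264, 0.2190, -0.0860)
φ3=240.0°: virtual centre (-0.1132, -0.1961, -0.1149), radius l
subtract pairs → two planes through P
plane₁₂: -0.7586x+0.4380y+0.0000z = 0.0000
Cramer: x(z) = 0.0049-0.0409z;  y(z) = 0.0084-0.0709z
sphere 1 gives Az²+Bz+C=0 with A=1.0067, B=0.1912, C=-0.0334;  B²−4AC=0.1711;  roots -0.3004, 0.1105;  negative root z = -0.3004
x = 0.0172, y = 0.0297

(0.0172, 0.0297, -0.3004)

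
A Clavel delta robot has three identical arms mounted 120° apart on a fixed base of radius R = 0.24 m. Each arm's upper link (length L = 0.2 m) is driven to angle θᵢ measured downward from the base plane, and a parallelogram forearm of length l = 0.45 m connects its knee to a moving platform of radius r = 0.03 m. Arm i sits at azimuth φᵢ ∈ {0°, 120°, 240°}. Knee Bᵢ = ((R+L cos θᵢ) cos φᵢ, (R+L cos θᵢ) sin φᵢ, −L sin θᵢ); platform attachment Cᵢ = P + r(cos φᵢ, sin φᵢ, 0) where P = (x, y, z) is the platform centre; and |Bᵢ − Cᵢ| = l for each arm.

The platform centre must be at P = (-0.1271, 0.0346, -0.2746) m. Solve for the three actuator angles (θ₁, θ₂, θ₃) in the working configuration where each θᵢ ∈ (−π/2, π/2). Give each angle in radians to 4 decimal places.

φ1=0.0° → target in arm frame (-0.1271, 0.0346)
  e−x'=0.3371;  (l²−L²−(e−x')²−y'²−z²)/2L = -0.0693
  θ1 = atan2(B,A) + arccos(C/0.4348) = 1.0474
φ2=120.0° → target in arm frame (0.0935, 0.0928)
  A=0.1165, B=-0.2746, C=(l²−L²−A²−y'²−z²)/(2L)=0.1623
  γ=atan2(-0.2746,0.1165)=-1.1696;  ψ=arccos(0.5441)=0.9955;  θ2=γ+ψ≈-0.1741
φ3=240.0° → target in arm frame (0.0336, -0.1274)
  A cos θ + B sin θ = C:  0.1764·cos θ + -0.2746·sin θ = 0.0994
  √(A²+B²)=0.3264;  θ3 = -0.9998+1.2614 ≈ 0.2617

θ₁ = 1.0474, θ₂ = -0.1741, θ₃ = 0.2617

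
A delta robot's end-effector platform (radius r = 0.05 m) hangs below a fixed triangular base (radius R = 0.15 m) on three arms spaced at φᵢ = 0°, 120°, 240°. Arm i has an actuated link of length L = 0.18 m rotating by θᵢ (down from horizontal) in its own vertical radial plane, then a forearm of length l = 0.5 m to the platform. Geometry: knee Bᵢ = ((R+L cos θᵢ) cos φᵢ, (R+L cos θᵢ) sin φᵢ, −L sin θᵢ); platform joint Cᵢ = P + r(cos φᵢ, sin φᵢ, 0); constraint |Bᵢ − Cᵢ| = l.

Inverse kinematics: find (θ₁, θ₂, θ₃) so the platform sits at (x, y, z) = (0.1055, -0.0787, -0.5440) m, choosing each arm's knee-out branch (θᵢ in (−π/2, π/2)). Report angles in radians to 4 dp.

arm 1 (φ=0.0°): x'=0.1055, y'=-0.0787
  A cos θ + B sin θ = C:  -0.0055·cos θ + -0.5440·sin θ = -0.2349
  θ1 = atan2(B,A) + arccos(C/0.5440) = 0.4363
φ2=120.0° → target in arm frame (-0.1209, -0.0520)
  A cos θ + B sin θ = C:  0.2209·cos θ + -0.5440·sin θ = -0.3607
  √(A²+B²)=0.5871;  θ2 = -1.1851+2.2323 ≈ 1.0472
arm 3 (φ=240.0°): x'=0.0154, y'=0.1307
  e−x'=0.0846;  (l²−L²−(e−x')²−y'²−z²)/2L = -0.2849
  γ=atan2(-0.5440,0.0846)=-1.4165;  ψ=arccos(-0.5176)=2.1148;  θ3=γ+ψ≈0.6983

θ₁ = 0.4363, θ₂ = 1.0472, θ₃ = 0.6983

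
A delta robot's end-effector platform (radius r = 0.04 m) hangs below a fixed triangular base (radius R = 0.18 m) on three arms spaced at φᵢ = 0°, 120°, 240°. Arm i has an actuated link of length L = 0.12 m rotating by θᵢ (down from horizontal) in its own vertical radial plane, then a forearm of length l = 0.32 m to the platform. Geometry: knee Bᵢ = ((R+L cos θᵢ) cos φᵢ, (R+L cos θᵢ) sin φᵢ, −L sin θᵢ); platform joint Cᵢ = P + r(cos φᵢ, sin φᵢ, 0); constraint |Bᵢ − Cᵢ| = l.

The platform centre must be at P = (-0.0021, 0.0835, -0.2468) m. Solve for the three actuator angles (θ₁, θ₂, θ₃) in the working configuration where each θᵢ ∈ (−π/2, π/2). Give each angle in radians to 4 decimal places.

φ1=0.0° → target in arm frame (-0.0021, 0.0835)
  A=0.1421, B=-0.2468, C=(l²−L²−A²−y'²−z²)/(2L)=-0.0003
  √(A²+B²)=0.2848;  θ1 = -1.0484+1.5719 ≈ 0.5235
rotate P by −φ2: (0.0734, -0.0399, -0.2468)
  e−x'=0.0666;  (l²−L²−(e−x')²−y'²−z²)/2L = 0.0877
  γ=atan2(-0.2468,0.0666)=-1.3071;  ψ=arccos(0.3432)=1.2205;  θ2=γ+ψ≈-0.0866
rotate P by −φ3: (-0.0713, -0.0436, -0.2468)
  A cos θ + B sin θ = C:  0.2113·cos θ + -0.2468·sin θ = -0.0810
  θ3 = atan2(B,A) + arccos(C/0.3249) = 0.9600

θ₁ = 0.5235, θ₂ = -0.0866, θ₃ = 0.9600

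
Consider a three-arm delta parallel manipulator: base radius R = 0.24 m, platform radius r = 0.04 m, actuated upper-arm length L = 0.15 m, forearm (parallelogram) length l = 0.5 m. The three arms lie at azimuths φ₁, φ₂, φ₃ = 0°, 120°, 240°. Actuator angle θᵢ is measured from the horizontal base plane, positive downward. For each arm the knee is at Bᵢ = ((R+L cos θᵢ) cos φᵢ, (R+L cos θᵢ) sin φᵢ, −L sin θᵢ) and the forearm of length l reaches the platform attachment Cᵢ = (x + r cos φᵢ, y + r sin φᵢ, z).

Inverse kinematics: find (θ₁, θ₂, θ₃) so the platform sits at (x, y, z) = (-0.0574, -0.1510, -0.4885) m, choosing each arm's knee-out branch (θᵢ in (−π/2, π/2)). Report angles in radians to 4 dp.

arm 1 (φ=0.0°): x'=-0.0574, y'=-0.1510
  e−x'=0.2574;  (l²−L²−(e−x')²−y'²−z²)/2L = -0.3340
  √(A²+B²)=0.5522;  θ1 = -1.0858+2.2203 ≈ 1.1345
arm 2 (φ=120.0°): x'=-0.1021, y'=0.1252
  e−x'=0.3021;  (l²−L²−(e−x')²−y'²−z²)/2L = -0.3935
  √(A²+B²)=0.5744;  θ2 = -1.0170+2.3256 ≈ 1.3086
arm 3 (φ=240.0°): x'=0.1595, y'=0.0258
  e−x'=0.0405;  (l²−L²−(e−x')²−y'²−z²)/2L = -0.0448
  √(A²+B²)=0.4902;  θ3 = -1.4880+1.6623 ≈ 0.1743

θ₁ = 1.1345, θ₂ = 1.3086, θ₃ = 0.1743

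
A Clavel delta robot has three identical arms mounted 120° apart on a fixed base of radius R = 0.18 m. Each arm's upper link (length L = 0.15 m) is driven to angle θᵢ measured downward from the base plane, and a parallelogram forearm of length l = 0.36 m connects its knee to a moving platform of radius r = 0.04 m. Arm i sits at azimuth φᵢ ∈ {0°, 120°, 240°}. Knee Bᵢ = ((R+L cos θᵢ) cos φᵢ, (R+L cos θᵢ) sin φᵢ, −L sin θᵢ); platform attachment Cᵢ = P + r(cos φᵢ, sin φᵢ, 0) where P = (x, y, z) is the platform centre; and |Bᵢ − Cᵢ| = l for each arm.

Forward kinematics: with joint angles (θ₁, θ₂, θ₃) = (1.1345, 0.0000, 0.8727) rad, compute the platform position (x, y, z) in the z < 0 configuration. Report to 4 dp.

(-0.0933, 0.0912, -0.3183)

S1 = (0.2034·cos0.0°, 0.2034·sin0.0°, -0.1359) = (0.2034, 0.0000, -0.1359)
S2 = (0.2900·cos120.0°, 0.2900·sin120.0°, 0.0000) = (-0.1450, 0.2511, 0.0000)
S3 = (0.2364·cos240.0°, 0.2364·sin240.0°, -0.1149) = (-0.1182, -0.2047, -0.1149)
eliminate P² terms by subtracting sphere 1 from 2 and 3
[-0.6968 0.5023 0.2719]·P = 0.0243;  [-0.6432 -0.4095 0.0421]·P = 0.0092
Cramer: x(z) = -0.0240+0.2177z;  y(z) = 0.0150-0.2393z
sphere 1 gives Az²+Bz+C=0 with A=1.1047, B=0.1657, C=-0.0592;  B²−4AC=0.2891;  roots -0.3183, 0.1684;  negative root z = -0.3183
x = -0.0933, y = 0.0912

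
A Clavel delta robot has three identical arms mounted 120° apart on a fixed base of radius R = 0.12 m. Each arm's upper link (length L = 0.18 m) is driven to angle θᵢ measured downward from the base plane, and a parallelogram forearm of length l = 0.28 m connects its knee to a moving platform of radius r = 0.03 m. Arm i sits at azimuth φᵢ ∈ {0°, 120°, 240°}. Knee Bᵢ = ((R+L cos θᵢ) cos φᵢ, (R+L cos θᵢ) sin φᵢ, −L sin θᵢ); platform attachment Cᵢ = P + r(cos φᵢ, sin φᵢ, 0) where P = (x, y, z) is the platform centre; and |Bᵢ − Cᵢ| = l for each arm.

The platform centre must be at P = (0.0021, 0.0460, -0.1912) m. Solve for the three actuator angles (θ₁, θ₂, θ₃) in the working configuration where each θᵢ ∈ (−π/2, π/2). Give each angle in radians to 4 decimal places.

rotate P by −φ1: (0.0021, 0.0460, -0.1912)
  e−x'=0.0879;  (l²−L²−(e−x')²−y'²−z²)/2L = -0.0011
  √(A²+B²)=0.2104;  θ1 = -1.1399+1.5761 ≈ 0.4362
arm 2 (φ=120.0°): x'=0.0388, y'=-0.0248
  A cos θ + B sin θ = C:  0.0512·cos θ + -0.1912·sin θ = 0.0172
  γ=atan2(-0.1912,0.0512)=-1.3091;  ψ=arccos(0.0871)=1.4836;  θ2=γ+ψ≈0.1745
rotate P by −φ3: (-0.0409, -0.0212, -0.1912)
  A=0.1309, B=-0.1912, C=(l²−L²−A²−y'²−z²)/(2L)=-0.0226
  θ3 = atan2(B,A) + arccos(C/0.2317) = 0.6980

θ₁ = 0.4362, θ₂ = 0.1745, θ₃ = 0.6980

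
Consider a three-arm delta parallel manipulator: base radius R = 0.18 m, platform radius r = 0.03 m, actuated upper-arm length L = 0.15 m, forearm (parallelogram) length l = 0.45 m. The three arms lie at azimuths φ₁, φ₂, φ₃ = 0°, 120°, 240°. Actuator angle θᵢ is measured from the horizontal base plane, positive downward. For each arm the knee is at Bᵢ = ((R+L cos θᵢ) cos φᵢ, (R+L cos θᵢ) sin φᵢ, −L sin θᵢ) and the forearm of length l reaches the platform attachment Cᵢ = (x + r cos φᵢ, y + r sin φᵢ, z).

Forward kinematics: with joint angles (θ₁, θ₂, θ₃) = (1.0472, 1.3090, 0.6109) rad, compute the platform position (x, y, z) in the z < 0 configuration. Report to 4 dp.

O1 = (0.2250·cos0.0°, 0.2250·sin0.0°, -0.1299) = (0.2250, 0.0000, -0.1299)
O2 = (0.1888·cos120.0°, 0.1888·sin120.0°, -0.1449) = (-0.0944, 0.1635, -0.1449)
arm 3 at φ=240.0°: ρ3 = 0.2729;  O3 = (-0.1364, -0.2363, -0.0860)
subtract pairs → two planes through P
plane₁₂: -0.6388x+0.3271y+-0.0300z = -0.0109
Cramer: x(z) = 0.0008+0.0270z;  y(z) = -0.0316+0.1443z
into |P−O₁|² = l²: 1.0216z² + 0.2386z + -0.1344 = 0;  Δ = 0.6060;  z = -0.4978 or 0.2642 → z<0 root = -0.4978
x = -0.0126, y = -0.1035

(-0.0126, -0.1035, -0.4978)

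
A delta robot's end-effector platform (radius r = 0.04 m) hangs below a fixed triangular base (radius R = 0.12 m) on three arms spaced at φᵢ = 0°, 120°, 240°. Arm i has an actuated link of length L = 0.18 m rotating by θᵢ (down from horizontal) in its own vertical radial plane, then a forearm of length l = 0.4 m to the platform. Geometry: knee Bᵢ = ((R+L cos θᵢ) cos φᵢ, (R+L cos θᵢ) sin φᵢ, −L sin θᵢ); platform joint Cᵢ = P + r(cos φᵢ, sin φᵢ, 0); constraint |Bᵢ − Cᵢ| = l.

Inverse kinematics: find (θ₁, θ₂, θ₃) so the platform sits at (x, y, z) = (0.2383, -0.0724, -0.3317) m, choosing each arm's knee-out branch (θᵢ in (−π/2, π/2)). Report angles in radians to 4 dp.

θ₁ = -0.3489, θ₂ = 1.2216, θ₃ = 0.8725

arm 1 (φ=0.0°): x'=0.2383, y'=-0.0724
  A cos θ + B sin θ = C:  -0.1583·cos θ + -0.3317·sin θ = -0.0353
  γ=atan2(-0.3317,-0.1583)=-2.0161;  ψ=arccos(-0.0962)=1.6671;  θ1=γ+ψ≈-0.3489
rotate P by −φ2: (-0.1819, -0.1702, -0.3317)
  A cos θ + B sin θ = C:  0.2619·cos θ + -0.3317·sin θ = -0.2221
  γ=atan2(-0.3317,0.2619)=-0.9025;  ψ=arccos(-0.5255)=2.1241;  θ2=γ+ψ≈1.2216
arm 3 (φ=240.0°): x'=-0.0564, y'=0.2426
  A cos θ + B sin θ = C:  0.1364·cos θ + -0.3317·sin θ = -0.1663
  γ=atan2(-0.3317,0.1364)=-1.1805;  ψ=arccos(-0.4638)=2.0531;  θ3=γ+ψ≈0.8725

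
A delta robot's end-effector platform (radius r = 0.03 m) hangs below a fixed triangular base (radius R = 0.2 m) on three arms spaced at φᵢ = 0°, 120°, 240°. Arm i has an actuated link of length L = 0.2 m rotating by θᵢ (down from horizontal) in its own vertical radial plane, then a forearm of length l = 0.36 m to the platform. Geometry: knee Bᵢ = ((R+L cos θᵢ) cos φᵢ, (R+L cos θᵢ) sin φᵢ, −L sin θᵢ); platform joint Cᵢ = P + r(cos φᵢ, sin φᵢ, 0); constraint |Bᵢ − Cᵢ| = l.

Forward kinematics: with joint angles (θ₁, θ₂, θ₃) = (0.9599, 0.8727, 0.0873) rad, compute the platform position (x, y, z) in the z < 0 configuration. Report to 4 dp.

φ1=0.0°: virtual centre (0.2847, 0.0000, -0.1638), radius l
centre 2 = (0.2986·cos120.0°, 0.2986·sin120.0°, -0.1532) = (-0.1493, 0.2586, -0.1532)
centre 3 = (0.3692·cos240.0°, 0.3692·sin240.0°, -0.0174) = (-0.1846, -0.3198, -0.0174)
subtract pairs → two planes through P
plane₁₂: -0.8680x+0.5171y+0.0212z = 0.0047
det = 1.0405;  x = -0.0172+0.1585z,  y = -0.0197+0.2251z
sphere 1 gives Az²+Bz+C=0 with A=1.0758, B=0.2230, C=-0.0112;  B²−4AC=0.0981;  roots -0.2492, 0.0419;  negative root z = -0.2492
x = -0.0567, y = -0.0758

(-0.0567, -0.0758, -0.2492)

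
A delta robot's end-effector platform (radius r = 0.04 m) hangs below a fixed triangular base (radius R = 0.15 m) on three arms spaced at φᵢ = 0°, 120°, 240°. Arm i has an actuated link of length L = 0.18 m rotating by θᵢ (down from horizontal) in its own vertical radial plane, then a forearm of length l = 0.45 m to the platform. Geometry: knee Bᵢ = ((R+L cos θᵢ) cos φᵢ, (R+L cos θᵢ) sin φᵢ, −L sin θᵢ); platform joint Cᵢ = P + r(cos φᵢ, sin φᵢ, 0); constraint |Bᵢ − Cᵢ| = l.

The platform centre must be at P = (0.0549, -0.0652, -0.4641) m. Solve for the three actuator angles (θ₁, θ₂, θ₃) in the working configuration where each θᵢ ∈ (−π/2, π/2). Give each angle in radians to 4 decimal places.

φ1=0.0° → target in arm frame (0.0549, -0.0652)
  A cos θ + B sin θ = C:  0.0551·cos θ + -0.4641·sin θ = -0.1460
  θ1 = atan2(B,A) + arccos(C/0.4674) = 0.4360
φ2=120.0° → target in arm frame (-0.0839, -0.0149)
  A=0.1939, B=-0.4641, C=(l²−L²−A²−y'²−z²)/(2L)=-0.2309
  √(A²+B²)=0.5030;  θ2 = -1.1750+2.0477 ≈ 0.8727
rotate P by −φ3: (0.0290, 0.0801, -0.4641)
  e−x'=0.0810;  (l²−L²−(e−x')²−y'²−z²)/2L = -0.1619
  √(A²+B²)=0.4711;  θ3 = -1.3980+1.9215 ≈ 0.5235

θ₁ = 0.4360, θ₂ = 0.8727, θ₃ = 0.5235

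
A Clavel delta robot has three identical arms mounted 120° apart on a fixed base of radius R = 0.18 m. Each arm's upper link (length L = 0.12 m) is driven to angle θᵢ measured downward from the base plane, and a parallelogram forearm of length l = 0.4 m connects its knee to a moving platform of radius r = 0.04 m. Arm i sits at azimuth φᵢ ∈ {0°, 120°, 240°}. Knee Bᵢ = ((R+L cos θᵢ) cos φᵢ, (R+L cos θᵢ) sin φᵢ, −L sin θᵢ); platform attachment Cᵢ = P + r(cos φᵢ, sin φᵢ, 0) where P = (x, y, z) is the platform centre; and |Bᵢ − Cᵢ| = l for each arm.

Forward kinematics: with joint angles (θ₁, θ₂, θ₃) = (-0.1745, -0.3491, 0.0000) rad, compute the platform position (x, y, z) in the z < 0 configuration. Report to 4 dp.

φ1=0.0°: virtual centre (0.2582, 0.0000, 0.0208), radius l
centre 2 = (0.2528·cos120.0°, 0.2528·sin120.0°, 0.0410) = (-0.1264, 0.2189, 0.0410)
φ3=240.0°: virtual centre (-0.1300, -0.2252, 0.0000), radius l
|centre ₂|²−|centre ₁|² = -0.0015;  |centre ₃|²−|centre ₁|² = 0.0005
linear system: -0.7691x+0.4378y = -0.0015−0.0404z; -0.7764x+-0.4503y = 0.0005−-0.0417z
det = 0.6862;  x = 0.0007+-0.0001z,  y = -0.0023+-0.0924z
sphere 1 gives Az²+Bz+C=0 with A=1.0085, B=-0.0412, C=-0.0933;  B²−4AC=0.3779;  roots -0.2843, 0.3252;  negative root z = -0.2843
x = 0.0007, y = 0.0240

(0.0007, 0.0240, -0.2843)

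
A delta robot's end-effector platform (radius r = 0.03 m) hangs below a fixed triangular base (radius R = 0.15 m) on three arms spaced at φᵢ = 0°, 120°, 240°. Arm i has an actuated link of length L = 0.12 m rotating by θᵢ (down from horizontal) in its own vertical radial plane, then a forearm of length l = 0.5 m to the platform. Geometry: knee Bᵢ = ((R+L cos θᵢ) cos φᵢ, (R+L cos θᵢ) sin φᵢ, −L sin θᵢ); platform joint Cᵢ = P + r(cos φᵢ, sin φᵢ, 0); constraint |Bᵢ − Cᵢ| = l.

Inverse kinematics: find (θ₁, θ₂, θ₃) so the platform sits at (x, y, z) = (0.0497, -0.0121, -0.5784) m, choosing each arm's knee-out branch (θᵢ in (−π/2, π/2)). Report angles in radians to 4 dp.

θ₁ = 0.9599, θ₂ = 1.3091, θ₃ = 1.2217

rotate P by −φ1: (0.0497, -0.0121, -0.5784)
  A cos θ + B sin θ = C:  0.0703·cos θ + -0.5784·sin θ = -0.4335
  θ1 = atan2(B,A) + arccos(C/0.5827) = 0.9599
arm 2 (φ=120.0°): x'=-0.0353, y'=-0.0370
  A=0.1553, B=-0.5784, C=(l²−L²−A²−y'²−z²)/(2L)=-0.5185
  √(A²+B²)=0.5989;  θ2 = -1.3084+2.6175 ≈ 1.3091
rotate P by −φ3: (-0.0144, 0.0491, -0.5784)
  e−x'=0.1344;  (l²−L²−(e−x')²−y'²−z²)/2L = -0.4976
  θ3 = atan2(B,A) + arccos(C/0.5938) = 1.2217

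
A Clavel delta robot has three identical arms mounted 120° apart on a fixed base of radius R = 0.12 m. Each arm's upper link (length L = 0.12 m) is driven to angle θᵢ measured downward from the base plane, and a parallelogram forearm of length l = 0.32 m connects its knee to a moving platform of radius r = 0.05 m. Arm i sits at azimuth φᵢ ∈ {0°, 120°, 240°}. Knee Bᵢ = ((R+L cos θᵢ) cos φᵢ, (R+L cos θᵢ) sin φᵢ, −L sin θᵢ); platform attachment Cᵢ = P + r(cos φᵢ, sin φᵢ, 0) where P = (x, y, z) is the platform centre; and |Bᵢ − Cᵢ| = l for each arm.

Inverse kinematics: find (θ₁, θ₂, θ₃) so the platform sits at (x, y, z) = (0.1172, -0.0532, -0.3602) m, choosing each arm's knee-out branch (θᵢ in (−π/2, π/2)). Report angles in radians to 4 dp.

θ₁ = 0.4363, θ₂ = 1.3964, θ₃ = 1.0472

rotate P by −φ1: (0.1172, -0.0532, -0.3602)
  A=-0.0472, B=-0.3602, C=(l²−L²−A²−y'²−z²)/(2L)=-0.1950
  γ=atan2(-0.3602,-0.0472)=-1.7011;  ψ=arccos(-0.5368)=2.1374;  θ1=γ+ψ≈0.4363
arm 2 (φ=120.0°): x'=-0.1047, y'=-0.0749
  A=0.1747, B=-0.3602, C=(l²−L²−A²−y'²−z²)/(2L)=-0.3244
  θ2 = atan2(B,A) + arccos(C/0.4003) = 1.3964
φ3=240.0° → target in arm frame (-0.0125, 0.1281)
  A=0.0825, B=-0.3602, C=(l²−L²−A²−y'²−z²)/(2L)=-0.2707
  γ=atan2(-0.3602,0.0825)=-1.3456;  ψ=arccos(-0.7325)=2.3928;  θ3=γ+ψ≈1.0472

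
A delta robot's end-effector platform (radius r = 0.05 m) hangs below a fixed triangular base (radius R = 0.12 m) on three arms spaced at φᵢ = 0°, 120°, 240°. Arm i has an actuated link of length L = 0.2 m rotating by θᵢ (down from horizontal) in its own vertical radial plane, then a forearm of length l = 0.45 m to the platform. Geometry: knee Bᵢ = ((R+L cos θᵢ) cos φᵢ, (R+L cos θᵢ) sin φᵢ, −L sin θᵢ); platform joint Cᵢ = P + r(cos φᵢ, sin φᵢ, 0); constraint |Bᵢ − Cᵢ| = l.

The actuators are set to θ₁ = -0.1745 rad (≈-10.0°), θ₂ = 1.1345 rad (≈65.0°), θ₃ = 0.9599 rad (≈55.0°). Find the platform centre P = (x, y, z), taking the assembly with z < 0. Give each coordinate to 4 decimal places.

φ1=0.0°: virtual centre (0.2670, 0.0000, 0.0347), radius l
arm 2 at φ=120.0°: e+L cos θ2 = 0.1545;  S2 = (-0.0773, 0.1338, -0.1813)
S3 = (0.1847·cos240.0°, 0.1847·sin240.0°, -0.1638) = (-0.0924, -0.1600, -0.1638)
subtract pairs → two planes through P
plane₁₂: -0.6884x+0.2676y+-0.4320z = -0.0157
Cramer: x(z) = 0.0197-0.5926z;  y(z) = -0.0082+0.0898z
quadratic in z: (1.3592)z²+(0.2221)z+(-0.1401)=0, √Δ=0.9005 → z ∈ {-0.4130, 0.2495}; z = -0.4130 (taking z<0)
x = 0.2644, y = -0.0453

(0.2644, -0.0453, -0.4130)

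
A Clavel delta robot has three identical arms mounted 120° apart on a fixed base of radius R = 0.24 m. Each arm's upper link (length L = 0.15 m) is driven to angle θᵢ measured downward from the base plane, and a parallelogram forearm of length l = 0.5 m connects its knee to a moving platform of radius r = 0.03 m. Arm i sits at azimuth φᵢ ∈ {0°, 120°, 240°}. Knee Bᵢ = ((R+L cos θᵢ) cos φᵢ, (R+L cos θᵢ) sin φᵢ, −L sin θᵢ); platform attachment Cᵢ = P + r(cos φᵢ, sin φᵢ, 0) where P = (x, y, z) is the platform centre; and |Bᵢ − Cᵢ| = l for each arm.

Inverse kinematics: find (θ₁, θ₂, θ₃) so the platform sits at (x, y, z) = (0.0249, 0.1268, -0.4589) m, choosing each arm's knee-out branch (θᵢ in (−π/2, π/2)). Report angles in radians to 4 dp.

θ₁ = 0.6105, θ₂ = 0.2618, θ₃ = 1.2215

φ1=0.0° → target in arm frame (0.0249, 0.1268)
  e−x'=0.1851;  (l²−L²−(e−x')²−y'²−z²)/2L = -0.1114
  θ1 = atan2(B,A) + arccos(C/0.4948) = 0.6105
rotate P by −φ2: (0.0974, -0.0850, -0.4589)
  e−x'=0.1126;  (l²−L²−(e−x')²−y'²−z²)/2L = -0.0100
  θ2 = atan2(B,A) + arccos(C/0.4725) = 0.2618
rotate P by −φ3: (-0.1223, -0.0418, -0.4589)
  A cos θ + B sin θ = C:  0.3323·cos θ + -0.4589·sin θ = -0.3175
  √(A²+B²)=0.5666;  θ3 = -0.9441+2.1656 ≈ 1.2215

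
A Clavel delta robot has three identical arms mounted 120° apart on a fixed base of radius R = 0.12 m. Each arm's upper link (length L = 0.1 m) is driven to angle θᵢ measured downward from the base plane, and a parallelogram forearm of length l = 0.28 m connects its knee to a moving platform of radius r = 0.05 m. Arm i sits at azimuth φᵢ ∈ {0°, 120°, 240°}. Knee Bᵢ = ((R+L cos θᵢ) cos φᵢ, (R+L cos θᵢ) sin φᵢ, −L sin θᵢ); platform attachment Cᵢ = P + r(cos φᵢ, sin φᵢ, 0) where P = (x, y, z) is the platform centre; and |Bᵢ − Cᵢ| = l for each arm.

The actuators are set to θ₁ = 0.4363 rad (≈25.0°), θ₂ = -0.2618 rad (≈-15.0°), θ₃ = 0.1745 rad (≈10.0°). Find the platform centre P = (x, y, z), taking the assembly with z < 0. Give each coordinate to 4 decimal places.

(-0.0456, 0.0338, -0.2286)

O1 = (0.1606·cos0.0°, 0.1606·sin0.0°, -0.0423) = (0.1606, 0.0000, -0.0423)
O2 = (0.1666·cos120.0°, 0.1666·sin120.0°, 0.0259) = (-0.0833, 0.1443, 0.0259)
φ3=240.0°: virtual centre (-0.0842, -0.1459, -0.0174), radius l
|O₂|²−|O₁|² = 0.0008;  |O₃|²−|O₁|² = 0.0011
plane₁₂: -0.4879x+0.2885y+0.1363z = 0.0008
Cramer: x(z) = -0.0020+0.1908z;  y(z) = -0.0004-0.1496z
sphere 1 gives Az²+Bz+C=0 with A=1.0588, B=0.0226, C=-0.0502;  B²−4AC=0.2130;  roots -0.2286, 0.2073;  negative root z = -0.2286
x = -0.0456, y = 0.0338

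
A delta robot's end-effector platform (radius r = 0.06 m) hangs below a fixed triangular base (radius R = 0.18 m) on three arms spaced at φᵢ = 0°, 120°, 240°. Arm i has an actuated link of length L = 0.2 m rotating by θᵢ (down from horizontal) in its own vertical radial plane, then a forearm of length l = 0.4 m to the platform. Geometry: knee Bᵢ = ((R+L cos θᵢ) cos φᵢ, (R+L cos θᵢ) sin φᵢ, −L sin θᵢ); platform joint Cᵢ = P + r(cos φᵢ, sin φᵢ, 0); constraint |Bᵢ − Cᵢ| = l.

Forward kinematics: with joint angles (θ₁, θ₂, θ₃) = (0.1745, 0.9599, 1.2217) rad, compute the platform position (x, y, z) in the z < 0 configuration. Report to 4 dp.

(0.1665, 0.0521, -0.4017)

φ1=0.0°: virtual centre (0.3170, 0.0000, -0.0347), radius l
arm 2 at φ=120.0°: ρ2 = 0.2347;  centre 2 = (-0.1174, 0.2033, -0.1638)
φ3=240.0°: virtual centre (-0.0942, -0.1632, -0.1879), radius l
|centre ₂|²−|centre ₁|² = -0.0197;  |centre ₃|²−|centre ₁|² = -0.0309
plane₁₂: -0.8686x+0.4065y+-0.2582z = -0.0197
det = 0.6178;  x = 0.0307+-0.3380z,  y = 0.0171+-0.0872z
sphere 1 gives Az²+Bz+C=0 with A=1.1219, B=0.2600, C=-0.0766;  B²−4AC=0.4112;  roots -0.4017, 0.1699;  negative root z = -0.4017
x = 0.1665, y = 0.0521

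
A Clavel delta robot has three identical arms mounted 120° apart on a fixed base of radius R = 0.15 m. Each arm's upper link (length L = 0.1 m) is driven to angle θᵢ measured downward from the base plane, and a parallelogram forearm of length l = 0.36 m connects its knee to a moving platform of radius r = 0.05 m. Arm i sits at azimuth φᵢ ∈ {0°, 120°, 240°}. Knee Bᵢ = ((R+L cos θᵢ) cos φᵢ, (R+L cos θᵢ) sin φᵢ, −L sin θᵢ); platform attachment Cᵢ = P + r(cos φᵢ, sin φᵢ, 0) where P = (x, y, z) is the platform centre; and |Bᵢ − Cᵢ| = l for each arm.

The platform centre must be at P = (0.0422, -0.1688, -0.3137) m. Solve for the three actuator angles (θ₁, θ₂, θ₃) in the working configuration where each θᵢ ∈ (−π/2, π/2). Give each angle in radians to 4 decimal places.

θ₁ = 0.3498, θ₂ = 1.3968, θ₃ = -0.1742

arm 1 (φ=0.0°): x'=0.0422, y'=-0.1688
  A=0.0578, B=-0.3137, C=(l²−L²−A²−y'²−z²)/(2L)=-0.0532
  γ=atan2(-0.3137,0.0578)=-1.3886;  ψ=arccos(-0.1668)=1.7384;  θ1=γ+ψ≈0.3498
rotate P by −φ2: (-0.1673, 0.0479, -0.3137)
  A cos θ + B sin θ = C:  0.2673·cos θ + -0.3137·sin θ = -0.2627
  √(A²+B²)=0.4121;  θ2 = -0.8651+2.2619 ≈ 1.3968
rotate P by −φ3: (0.1251, 0.1209, -0.3137)
  A=-0.0251, B=-0.3137, C=(l²−L²−A²−y'²−z²)/(2L)=0.0297
  γ=atan2(-0.3137,-0.0251)=-1.6506;  ψ=arccos(0.0943)=1.4764;  θ3=γ+ψ≈-0.1742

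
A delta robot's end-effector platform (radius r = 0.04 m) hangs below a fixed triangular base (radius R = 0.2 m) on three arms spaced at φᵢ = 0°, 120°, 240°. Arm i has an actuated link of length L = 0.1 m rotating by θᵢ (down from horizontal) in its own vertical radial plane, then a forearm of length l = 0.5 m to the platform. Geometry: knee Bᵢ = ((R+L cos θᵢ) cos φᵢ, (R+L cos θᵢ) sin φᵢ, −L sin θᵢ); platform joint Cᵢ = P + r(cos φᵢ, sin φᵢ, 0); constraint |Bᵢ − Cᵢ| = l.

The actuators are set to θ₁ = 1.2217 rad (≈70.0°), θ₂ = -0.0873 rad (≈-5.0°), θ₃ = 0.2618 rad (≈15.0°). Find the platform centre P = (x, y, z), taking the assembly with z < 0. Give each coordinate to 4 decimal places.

(-0.1513, 0.0357, -0.4536)

arm 1 at φ=0.0°: (R−r)+L cos θ1 = 0.1942;  S1 = (0.1942, 0.0000, -0.0940)
arm 2 at φ=120.0°: (R−r)+L cos θ2 = 0.2596;  S2 = (-0.1298, 0.2248, 0.0087)
arm 3 at φ=240.0°: (R−r)+L cos θ3 = 0.2566;  S3 = (-0.1283, -0.2222, -0.0259)
subtract pairs → two planes through P
[-0.6480 0.4497 0.2054]·P = 0.0209;  [-0.6450 -0.4444 0.1362]·P = 0.0200
Cramer: x(z) = -0.0316+0.2638z;  y(z) = 0.0010-0.0765z
quadratic in z: (1.0755)z²+(0.0686)z+(-0.1902)=0, √Δ=0.9071 → z ∈ {-0.4536, 0.3898}; z = -0.4536 (taking z<0)
x = -0.1513, y = 0.0357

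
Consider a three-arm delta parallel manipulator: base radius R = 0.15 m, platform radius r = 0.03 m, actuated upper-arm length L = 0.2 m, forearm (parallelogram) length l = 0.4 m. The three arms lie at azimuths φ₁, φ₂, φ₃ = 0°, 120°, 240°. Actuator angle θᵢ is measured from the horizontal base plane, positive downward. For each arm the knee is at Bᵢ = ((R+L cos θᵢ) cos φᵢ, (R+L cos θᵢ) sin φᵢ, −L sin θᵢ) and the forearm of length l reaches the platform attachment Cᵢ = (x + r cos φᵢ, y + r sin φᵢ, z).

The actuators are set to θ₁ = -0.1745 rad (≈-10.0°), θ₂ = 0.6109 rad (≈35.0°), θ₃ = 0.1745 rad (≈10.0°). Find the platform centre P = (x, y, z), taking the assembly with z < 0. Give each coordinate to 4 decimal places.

(0.0705, -0.0523, -0.2760)

arm 1 at φ=0.0°: (R−r)+L cos θ1 = 0.3170;  centre 1 = (0.3170, 0.0000, 0.0347)
arm 2 at φ=120.0°: (R−r)+L cos θ2 = 0.2838;  centre 2 = (-0.1419, 0.2458, -0.1147)
centre 3 = (0.3170·cos240.0°, 0.3170·sin240.0°, -0.0347) = (-0.1585, -0.2745, -0.0347)
eliminate P² terms by subtracting sphere 1 from 2 and 3
plane₁₂: -0.9178x+0.4916y+-0.2989z = -0.0080
det = 0.9713;  x = 0.0045+-0.2392z,  y = -0.0078+0.1614z
into |P−centre ₁|² = l²: 1.0833z² + 0.0775z + -0.0611 = 0;  Δ = 0.2708;  z = -0.2760 or 0.2044 → z<0 root = -0.2760
x = 0.0705, y = -0.0523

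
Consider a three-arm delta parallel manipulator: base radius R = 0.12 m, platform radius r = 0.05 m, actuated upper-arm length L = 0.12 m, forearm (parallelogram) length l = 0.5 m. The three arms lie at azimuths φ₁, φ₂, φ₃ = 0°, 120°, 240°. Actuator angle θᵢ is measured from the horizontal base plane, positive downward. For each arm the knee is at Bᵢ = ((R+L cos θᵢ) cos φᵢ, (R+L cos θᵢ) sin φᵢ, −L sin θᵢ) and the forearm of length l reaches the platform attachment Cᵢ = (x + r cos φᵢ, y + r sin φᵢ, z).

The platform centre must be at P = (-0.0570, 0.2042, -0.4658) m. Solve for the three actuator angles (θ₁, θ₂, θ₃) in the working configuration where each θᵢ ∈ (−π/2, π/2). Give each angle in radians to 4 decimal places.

arm 1 (φ=0.0°): x'=-0.0570, y'=0.2042
  A cos θ + B sin θ = C:  0.1270·cos θ + -0.4658·sin θ = -0.1633
  √(A²+B²)=0.4828;  θ1 = -1.3046+1.9159 ≈ 0.6113
rotate P by −φ2: (0.2053, -0.0527, -0.4658)
  A=-0.1353, B=-0.4658, C=(l²−L²−A²−y'²−z²)/(2L)=-0.0103
  θ2 = atan2(B,A) + arccos(C/0.4851) = -0.2616
φ3=240.0° → target in arm frame (-0.1483, -0.1515)
  A cos θ + B sin θ = C:  0.2183·cos θ + -0.4658·sin θ = -0.2166
  γ=atan2(-0.4658,0.2183)=-1.1325;  ψ=arccos(-0.4210)=2.0054;  θ3=γ+ψ≈0.8729

θ₁ = 0.6113, θ₂ = -0.2616, θ₃ = 0.8729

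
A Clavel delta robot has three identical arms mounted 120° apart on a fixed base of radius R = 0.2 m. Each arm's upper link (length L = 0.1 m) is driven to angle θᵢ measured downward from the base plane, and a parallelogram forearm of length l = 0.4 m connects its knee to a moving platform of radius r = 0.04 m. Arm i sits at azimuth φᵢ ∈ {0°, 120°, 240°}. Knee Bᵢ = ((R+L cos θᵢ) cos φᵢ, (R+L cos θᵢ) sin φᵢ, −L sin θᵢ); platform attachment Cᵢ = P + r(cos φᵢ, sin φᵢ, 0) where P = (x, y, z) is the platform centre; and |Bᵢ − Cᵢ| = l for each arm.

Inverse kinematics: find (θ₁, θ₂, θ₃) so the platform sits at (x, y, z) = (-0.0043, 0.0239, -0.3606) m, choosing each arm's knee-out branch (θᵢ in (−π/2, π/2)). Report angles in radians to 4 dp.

rotate P by −φ1: (-0.0043, 0.0239, -0.3606)
  A=0.1643, B=-0.3606, C=(l²−L²−A²−y'²−z²)/(2L)=-0.0380
  √(A²+B²)=0.3963;  θ1 = -1.1433+1.6668 ≈ 0.5235
arm 2 (φ=120.0°): x'=0.0228, y'=-0.0082
  e−x'=0.1372;  (l²−L²−(e−x')²−y'²−z²)/2L = 0.0054
  γ=atan2(-0.3606,0.1372)=-1.2073;  ψ=arccos(0.0141)=1.5567;  θ2=γ+ψ≈0.3493
rotate P by −φ3: (-0.0185, -0.0157, -0.3606)
  e−x'=0.1785;  (l²−L²−(e−x')²−y'²−z²)/2L = -0.0608
  √(A²+B²)=0.4024;  θ3 = -1.1110+1.7224 ≈ 0.6114

θ₁ = 0.5235, θ₂ = 0.3493, θ₃ = 0.6114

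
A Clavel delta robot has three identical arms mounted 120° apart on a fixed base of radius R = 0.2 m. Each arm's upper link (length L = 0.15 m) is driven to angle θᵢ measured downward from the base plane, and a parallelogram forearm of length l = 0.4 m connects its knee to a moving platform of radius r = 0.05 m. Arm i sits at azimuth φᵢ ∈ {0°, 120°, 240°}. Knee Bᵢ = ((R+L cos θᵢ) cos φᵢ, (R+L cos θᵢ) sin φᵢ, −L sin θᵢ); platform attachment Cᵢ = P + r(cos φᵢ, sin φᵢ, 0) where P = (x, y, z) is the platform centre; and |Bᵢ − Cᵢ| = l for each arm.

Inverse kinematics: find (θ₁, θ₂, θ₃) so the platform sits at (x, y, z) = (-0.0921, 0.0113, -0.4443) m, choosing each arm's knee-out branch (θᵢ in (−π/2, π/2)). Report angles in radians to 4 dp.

θ₁ = 1.3962, θ₂ = 0.7853, θ₃ = 0.8723

rotate P by −φ1: (-0.0921, 0.0113, -0.4443)
  A cos θ + B sin θ = C:  0.2421·cos θ + -0.4443·sin θ = -0.3955
  γ=atan2(-0.4443,0.2421)=-1.0719;  ψ=arccos(-0.7816)=2.4680;  θ1=γ+ψ≈1.3962
φ2=120.0° → target in arm frame (0.0558, 0.0741)
  A cos θ + B sin θ = C:  0.0942·cos θ + -0.4443·sin θ = -0.2475
  θ2 = atan2(B,A) + arccos(C/0.4542) = 0.7853
arm 3 (φ=240.0°): x'=0.0363, y'=-0.0854
  A cos θ + B sin θ = C:  0.1137·cos θ + -0.4443·sin θ = -0.2671
  γ=atan2(-0.4443,0.1137)=-1.3202;  ψ=arccos(-0.5824)=2.1925;  θ3=γ+ψ≈0.8723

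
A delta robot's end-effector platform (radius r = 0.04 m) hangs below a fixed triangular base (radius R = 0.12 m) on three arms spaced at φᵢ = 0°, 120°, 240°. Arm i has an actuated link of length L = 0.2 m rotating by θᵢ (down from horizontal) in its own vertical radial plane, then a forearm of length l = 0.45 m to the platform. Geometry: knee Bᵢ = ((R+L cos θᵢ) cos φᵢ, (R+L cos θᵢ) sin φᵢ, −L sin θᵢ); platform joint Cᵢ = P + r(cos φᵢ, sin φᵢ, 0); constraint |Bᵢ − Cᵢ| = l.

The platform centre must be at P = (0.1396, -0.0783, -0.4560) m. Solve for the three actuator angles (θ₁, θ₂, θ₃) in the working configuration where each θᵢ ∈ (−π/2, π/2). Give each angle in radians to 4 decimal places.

arm 1 (φ=0.0°): x'=0.1396, y'=-0.0783
  A cos θ + B sin θ = C:  -0.0596·cos θ + -0.4560·sin θ = -0.1378
  γ=atan2(-0.4560,-0.0596)=-1.7008;  ψ=arccos(-0.2996)=1.8751;  θ1=γ+ψ≈0.1743
φ2=120.0° → target in arm frame (-0.1376, -0.0817)
  A cos θ + B sin θ = C:  0.2176·cos θ + -0.4560·sin θ = -0.2487
  γ=atan2(-0.4560,0.2176)=-1.1255;  ψ=arccos(-0.4922)=2.0854;  θ2=γ+ψ≈0.9598
φ3=240.0° → target in arm frame (-0.0020, 0.1600)
  A cos θ + B sin θ = C:  0.0820·cos θ + -0.4560·sin θ = -0.1944
  θ3 = atan2(B,A) + arccos(C/0.4633) = 0.6110

θ₁ = 0.1743, θ₂ = 0.9598, θ₃ = 0.6110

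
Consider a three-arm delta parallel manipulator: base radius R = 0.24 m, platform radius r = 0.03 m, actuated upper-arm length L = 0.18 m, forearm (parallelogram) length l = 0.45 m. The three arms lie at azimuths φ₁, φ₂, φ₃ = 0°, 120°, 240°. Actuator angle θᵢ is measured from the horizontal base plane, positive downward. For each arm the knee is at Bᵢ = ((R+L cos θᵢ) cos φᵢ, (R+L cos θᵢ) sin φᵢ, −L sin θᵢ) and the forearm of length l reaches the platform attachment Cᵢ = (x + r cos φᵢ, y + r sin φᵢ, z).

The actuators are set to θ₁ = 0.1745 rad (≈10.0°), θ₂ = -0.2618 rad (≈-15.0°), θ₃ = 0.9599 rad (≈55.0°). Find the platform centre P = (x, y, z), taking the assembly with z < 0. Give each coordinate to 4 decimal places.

(0.0303, 0.1162, -0.2795)

arm 1 at φ=0.0°: ρ1 = 0.3873;  O1 = (0.3873, 0.0000, -0.0313)
arm 2 at φ=120.0°: ρ2 = 0.3839;  O2 = (-0.1919, 0.3324, 0.0466)
φ3=240.0°: virtual centre (-0.1566, -0.2713, -0.1474), radius l
|O₂|²−|O₁|² = -0.0014;  |O₃|²−|O₁|² = -0.0311
plane₁₂: -1.1584x+0.6649y+0.1557z = -0.0014
det = 1.3517;  x = 0.0159+-0.0518z,  y = 0.0255+-0.3244z
quadratic in z: (1.1079)z²+(0.0845)z+(-0.0629)=0, √Δ=0.5348 → z ∈ {-0.2795, 0.2032}; z = -0.2795 (taking z<0)
x = 0.0303, y = 0.1162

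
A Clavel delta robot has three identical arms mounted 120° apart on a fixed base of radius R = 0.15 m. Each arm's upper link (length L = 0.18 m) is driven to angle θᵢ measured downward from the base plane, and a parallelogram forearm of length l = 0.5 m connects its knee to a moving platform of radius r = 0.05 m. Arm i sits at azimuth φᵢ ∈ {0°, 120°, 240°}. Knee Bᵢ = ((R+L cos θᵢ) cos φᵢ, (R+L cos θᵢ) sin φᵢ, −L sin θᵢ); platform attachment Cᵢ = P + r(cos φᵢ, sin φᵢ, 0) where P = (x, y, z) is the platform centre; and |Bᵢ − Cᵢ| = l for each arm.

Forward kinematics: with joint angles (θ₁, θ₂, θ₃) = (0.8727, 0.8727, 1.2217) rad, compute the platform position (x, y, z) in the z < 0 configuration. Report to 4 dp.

arm 1 at φ=0.0°: e+L cos θ1 = 0.2157;  O1 = (0.2157, 0.0000, -0.1379)
φ2=120.0°: virtual centre (-0.1078, 0.1868, -0.1379), radius l
arm 3 at φ=240.0°: e+L cos θ3 = 0.1616;  O3 = (-0.0808, -0.1399, -0.1691)
subtract pairs → two planes through P
plane₁₂: -0.6471x+0.3736y+0.0000z = 0.0000
Cramer: x(z) = 0.0100-0.0580z;  y(z) = 0.0174-0.1005z
into |P−O₁|² = l²: 1.0135z² + 0.2961z + -0.1884 = 0;  Δ = 0.8514;  z = -0.6013 or 0.3091 → z<0 root = -0.6013
x = 0.0449, y = 0.0778

(0.0449, 0.0778, -0.6013)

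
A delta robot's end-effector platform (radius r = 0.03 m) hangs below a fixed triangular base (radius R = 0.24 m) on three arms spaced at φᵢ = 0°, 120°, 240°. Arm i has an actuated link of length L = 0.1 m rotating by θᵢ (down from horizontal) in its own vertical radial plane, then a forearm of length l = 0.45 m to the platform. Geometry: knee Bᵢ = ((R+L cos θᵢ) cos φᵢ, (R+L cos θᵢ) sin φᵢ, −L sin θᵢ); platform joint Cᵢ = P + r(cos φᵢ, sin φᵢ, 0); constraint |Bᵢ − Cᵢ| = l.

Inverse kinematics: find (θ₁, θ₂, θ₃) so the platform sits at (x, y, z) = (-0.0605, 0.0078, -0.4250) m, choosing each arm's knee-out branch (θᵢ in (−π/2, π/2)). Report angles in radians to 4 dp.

θ₁ = 1.2215, θ₂ = 0.6108, θ₃ = 0.6983

φ1=0.0° → target in arm frame (-0.0605, 0.0078)
  A cos θ + B sin θ = C:  0.2705·cos θ + -0.4250·sin θ = -0.3068
  θ1 = atan2(B,A) + arccos(C/0.5038) = 1.2215
φ2=120.0° → target in arm frame (0.0370, 0.0485)
  A cos θ + B sin θ = C:  0.1730·cos θ + -0.4250·sin θ = -0.1020
  γ=atan2(-0.4250,0.1730)=-1.1842;  ψ=arccos(-0.2223)=1.7950;  θ2=γ+ψ≈0.6108
φ3=240.0° → target in arm frame (0.0235, -0.0563)
  A=0.1865, B=-0.4250, C=(l²−L²−A²−y'²−z²)/(2L)=-0.1304
  θ3 = atan2(B,A) + arccos(C/0.4641) = 0.6983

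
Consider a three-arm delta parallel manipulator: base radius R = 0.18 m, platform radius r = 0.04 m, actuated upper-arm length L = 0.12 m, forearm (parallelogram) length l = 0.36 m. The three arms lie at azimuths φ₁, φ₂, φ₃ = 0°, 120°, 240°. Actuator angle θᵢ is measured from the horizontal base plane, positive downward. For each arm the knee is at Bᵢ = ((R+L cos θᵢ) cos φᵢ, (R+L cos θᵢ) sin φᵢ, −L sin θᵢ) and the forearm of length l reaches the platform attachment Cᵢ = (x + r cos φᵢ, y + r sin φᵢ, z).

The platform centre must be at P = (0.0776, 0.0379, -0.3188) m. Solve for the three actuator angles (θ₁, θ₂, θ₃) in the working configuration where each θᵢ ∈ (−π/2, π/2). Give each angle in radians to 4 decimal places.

θ₁ = 0.0874, θ₂ = 0.6106, θ₃ = 0.9600

φ1=0.0° → target in arm frame (0.0776, 0.0379)
  A cos θ + B sin θ = C:  0.0624·cos θ + -0.3188·sin θ = 0.0343
  θ1 = atan2(B,A) + arccos(C/0.3248) = 0.0874
φ2=120.0° → target in arm frame (-0.0060, -0.0862)
  A cos θ + B sin θ = C:  0.1460·cos θ + -0.3188·sin θ = -0.0632
  γ=atan2(-0.3188,0.1460)=-1.1414;  ψ=arccos(-0.1802)=1.7520;  θ2=γ+ψ≈0.6106
arm 3 (φ=240.0°): x'=-0.0716, y'=0.0483
  A cos θ + B sin θ = C:  0.2116·cos θ + -0.3188·sin θ = -0.1398
  γ=atan2(-0.3188,0.2116)=-0.9848;  ψ=arccos(-0.3653)=1.9447;  θ3=γ+ψ≈0.9600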